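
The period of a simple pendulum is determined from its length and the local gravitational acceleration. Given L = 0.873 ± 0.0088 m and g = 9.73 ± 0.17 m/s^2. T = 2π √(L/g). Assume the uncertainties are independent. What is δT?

0.0190 s

Relative error in a monomial: (δT/T)² = Σ (nᵢ · δxᵢ/xᵢ)².
  (½·δL/L)² = (0.5×0.0101)² = 2.54e-05;  (−½·δg/g)² = (-0.5×0.0175)² = 7.63e-05
δT/T = √(0.000102) = 0.0101
T = 1.88 s, so δT = 0.0101 × 1.88 = 0.0190 s.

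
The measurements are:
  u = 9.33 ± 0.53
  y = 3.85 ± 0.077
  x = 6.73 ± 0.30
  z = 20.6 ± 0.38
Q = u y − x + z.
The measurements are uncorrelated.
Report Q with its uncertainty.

Let p = u·y = 35.9. δp/p = √((1·δu/u)² + (1·δy/y)²) = √(0.00323 + 0.000400) = 0.0602, so δp = 2.16.
Q = p − x + z: δQ = √(δp² + δx² + δz²) = √(4.68 + 0.0900 + 0.144) = 2.22
Q = 49.8.

49.8 ± 2.22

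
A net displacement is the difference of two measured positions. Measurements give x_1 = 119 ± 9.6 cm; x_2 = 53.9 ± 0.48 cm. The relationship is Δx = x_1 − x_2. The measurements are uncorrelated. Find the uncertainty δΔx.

Δx is a linear combination, so absolute uncertainties add in quadrature:
  (δx_1)² = 92.2;  (δx_2)² = 0.230
δΔx = √(92.4) = 9.61 cm

9.61 cm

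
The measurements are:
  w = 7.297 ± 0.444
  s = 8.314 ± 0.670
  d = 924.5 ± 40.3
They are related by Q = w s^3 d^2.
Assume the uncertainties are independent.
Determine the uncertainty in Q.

Relative error in a monomial: (δQ/Q)² = Σ (nᵢ · δxᵢ/xᵢ)².
  (1·δw/w)² = (1×0.0608)² = 0.00370;  (3·δs/s)² = (3×0.0806)² = 0.0584;  (2·δd/d)² = (2×0.0436)² = 0.00760
δQ/Q = √(0.0698) = 0.264
Q = 3.584e+09, so δQ = 0.264 × 3.584e+09 = 9.47e+08.

9.47e+08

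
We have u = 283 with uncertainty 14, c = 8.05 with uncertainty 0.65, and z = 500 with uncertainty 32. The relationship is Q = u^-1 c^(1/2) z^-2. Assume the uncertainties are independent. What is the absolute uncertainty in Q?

5.74e-09

For a monomial Q ∝ u^-1, c^(1/2), z^-2, fractional errors add in quadrature:
  (-1·δu/u)² = (-1×0.0495)² = 0.00245;  (½·δc/c)² = (0.5×0.0807)² = 0.00163;  (-2·δz/z)² = (-2×0.0640)² = 0.0164
δQ/Q = √(0.0205) = 0.143
Q = 4.01e-08, so δQ = 0.143 × 4.01e-08 = 5.74e-09.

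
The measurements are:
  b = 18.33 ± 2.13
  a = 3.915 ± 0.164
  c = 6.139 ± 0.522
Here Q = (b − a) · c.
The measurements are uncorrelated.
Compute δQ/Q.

0.171

Let u = b − a = 14.41. δu = √(δb² + δa²) = √(4.54 + 0.0269) = 2.14, so δu/u = 0.148.
Q is then a monomial in u, c:
δQ/Q = √((δu/u)² + (1·δc/c)²) = √(0.0220 + 0.00723) = 0.171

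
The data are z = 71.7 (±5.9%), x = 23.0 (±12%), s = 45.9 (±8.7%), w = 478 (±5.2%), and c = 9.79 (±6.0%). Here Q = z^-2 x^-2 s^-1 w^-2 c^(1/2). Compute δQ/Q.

0.301

Products/powers → add relative errors in quadrature, weighted by exponent:
  (-2·δz/z)² = (-2×0.0590)² = 0.0139;  (-2·δx/x)² = (-2×0.120)² = 0.0576;  (-1·δs/s)² = (-1×0.0870)² = 0.00757;  (-2·δw/w)² = (-2×0.0520)² = 0.0108;  (½·δc/c)² = (0.5×0.0600)² = 0.000900
δQ/Q = √(0.0908) = 0.301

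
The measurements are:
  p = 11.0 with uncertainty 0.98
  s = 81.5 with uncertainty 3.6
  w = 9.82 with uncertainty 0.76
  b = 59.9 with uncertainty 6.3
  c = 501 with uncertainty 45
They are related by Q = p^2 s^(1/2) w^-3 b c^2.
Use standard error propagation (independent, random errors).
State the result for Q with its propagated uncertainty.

Each factor contributes (exponent × relative error)² to (δQ/Q)²:
  (2·δp/p)² = (2×0.0891)² = 0.0317;  (½·δs/s)² = (0.5×0.0442)² = 0.000488;  (-3·δw/w)² = (-3×0.0774)² = 0.0539;  (1·δb/b)² = (1×0.105)² = 0.0111;  (2·δc/c)² = (2×0.0898)² = 0.0323
δQ/Q = √(0.129) = 0.360
Q = 1.73e+07, so δQ = 0.360 × 1.73e+07 = 6.24e+06.

(1.73 ± 0.624) × 10^7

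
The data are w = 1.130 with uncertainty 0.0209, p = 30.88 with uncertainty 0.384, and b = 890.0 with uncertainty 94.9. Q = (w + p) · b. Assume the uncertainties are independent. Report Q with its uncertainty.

28490 ± 3060

Let u = w + p = 32.01. δu = √(δw² + δp²) = √(0.000437 + 0.147) = 0.385, so δu/u = 0.0120.
Q is then a monomial in u, b:
δQ/Q = √((δu/u)² + (1·δb/b)²) = √(0.000144 + 0.0114) = 0.107
Q = 28490, so δQ = 0.107 × 28490 = 3060.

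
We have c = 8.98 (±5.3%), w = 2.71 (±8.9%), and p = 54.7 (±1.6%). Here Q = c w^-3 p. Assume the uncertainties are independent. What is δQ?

Each factor contributes (exponent × relative error)² to (δQ/Q)²:
  (1·δc/c)² = (1×0.0530)² = 0.00281;  (-3·δw/w)² = (-3×0.0890)² = 0.0713;  (1·δp/p)² = (1×0.0160)² = 0.000256
δQ/Q = √(0.0744) = 0.273
Q = 24.7, so δQ = 0.273 × 24.7 = 6.73.

6.73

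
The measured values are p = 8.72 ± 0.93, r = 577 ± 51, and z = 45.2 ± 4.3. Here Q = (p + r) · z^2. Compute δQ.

2.5e+05

Let u = p + r = 586. δu = √(δp² + δr²) = √(0.865 + 2600) = 51.0, so δu/u = 0.0871.
Q is then a monomial in u, z:
δQ/Q = √((δu/u)² + (2·δz/z)²) = √(0.00758 + 0.0362) = 0.209
Q = 1.2e+06, so δQ = 0.209 × 1.2e+06 = 2.5e+05.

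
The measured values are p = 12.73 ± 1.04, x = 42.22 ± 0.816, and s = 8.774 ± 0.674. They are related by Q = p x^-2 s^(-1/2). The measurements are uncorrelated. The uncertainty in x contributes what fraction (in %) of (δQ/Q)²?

(δQ/Q)² = (1·δp/p)² + (-2·δx/x)² + (−½·δs/s)²
  p term: (1×0.0817)² = 0.00667
  x term: (-2×0.0193)² = 0.00149
  s term: (-0.5×0.0768)² = 0.00148
Total = 0.00964. Share from x = 0.00149/0.00964 = 0.155.

15.5%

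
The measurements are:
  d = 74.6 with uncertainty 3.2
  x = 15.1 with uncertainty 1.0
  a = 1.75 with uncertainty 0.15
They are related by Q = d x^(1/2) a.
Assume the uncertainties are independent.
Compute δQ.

Each factor contributes (exponent × relative error)² to (δQ/Q)²:
  (1·δd/d)² = (1×0.0429)² = 0.00184;  (½·δx/x)² = (0.5×0.0662)² = 0.00110;  (1·δa/a)² = (1×0.0857)² = 0.00735
δQ/Q = √(0.0103) = 0.101
Q = 507, so δQ = 0.101 × 507 = 51.4.

51.4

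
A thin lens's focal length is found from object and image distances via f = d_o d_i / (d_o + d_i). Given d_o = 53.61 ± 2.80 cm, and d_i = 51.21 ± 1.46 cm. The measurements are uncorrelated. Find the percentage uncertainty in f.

∂f/∂d_o = (d_i/(d_o+d_i))² = 0.239;  ∂f/∂d_i = (d_o/(d_o+d_i))² = 0.262
δf = √((∂f/∂d_o · δd_o)² + (∂f/∂d_i · δd_i)²) = √(0.447 + 0.146) = 0.770 cm
f = 26.19 cm, so δf/f = 0.770/26.19 = 0.0294.

2.94%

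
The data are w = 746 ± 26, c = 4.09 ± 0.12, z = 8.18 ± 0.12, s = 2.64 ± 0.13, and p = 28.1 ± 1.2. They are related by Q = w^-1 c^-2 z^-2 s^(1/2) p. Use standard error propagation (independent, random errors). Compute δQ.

Q is a product of powers, so relative uncertainties combine in quadrature:
  (-1·δw/w)² = (-1×0.0349)² = 0.00121;  (-2·δc/c)² = (-2×0.0293)² = 0.00344;  (-2·δz/z)² = (-2×0.0147)² = 0.000861;  (½·δs/s)² = (0.5×0.0492)² = 0.000606;  (1·δp/p)² = (1×0.0427)² = 0.00182
δQ/Q = √(0.00795) = 0.0892
Q = 5.47e-05, so δQ = 0.0892 × 5.47e-05 = 4.87e-06.

4.87e-06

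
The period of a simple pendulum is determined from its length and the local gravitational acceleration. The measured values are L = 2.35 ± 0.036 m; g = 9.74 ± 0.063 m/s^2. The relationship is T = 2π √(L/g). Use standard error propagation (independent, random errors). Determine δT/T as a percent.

For a monomial T ∝ L^(1/2), g^(-1/2), fractional errors add in quadrature:
  (½·δL/L)² = (0.5×0.0153)² = 5.87e-05;  (−½·δg/g)² = (-0.5×0.00647)² = 1.05e-05
δT/T = √(6.91e-05) = 0.00831

0.831%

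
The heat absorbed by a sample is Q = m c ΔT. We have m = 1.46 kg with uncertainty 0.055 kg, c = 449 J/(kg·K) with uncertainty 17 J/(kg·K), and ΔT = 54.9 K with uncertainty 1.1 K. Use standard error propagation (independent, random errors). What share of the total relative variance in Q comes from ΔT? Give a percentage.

12.3%

(δQ/Q)² = (1·δm/m)² + (1·δc/c)² + (1·δΔT/ΔT)²
  m term: (1×0.0377)² = 0.00142
  c term: (1×0.0379)² = 0.00143
  ΔT term: (1×0.0200)² = 0.000401
Total = 0.00325. Share from ΔT = 0.000401/0.00325 = 0.123.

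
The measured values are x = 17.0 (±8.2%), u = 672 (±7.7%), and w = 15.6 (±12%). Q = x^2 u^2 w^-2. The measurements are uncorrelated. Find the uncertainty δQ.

1.76e+05

Q is a product of powers, so relative uncertainties combine in quadrature:
  (2·δx/x)² = (2×0.0820)² = 0.0269;  (2·δu/u)² = (2×0.0770)² = 0.0237;  (-2·δw/w)² = (-2×0.120)² = 0.0576
δQ/Q = √(0.108) = 0.329
Q = 5.36e+05, so δQ = 0.329 × 5.36e+05 = 1.76e+05.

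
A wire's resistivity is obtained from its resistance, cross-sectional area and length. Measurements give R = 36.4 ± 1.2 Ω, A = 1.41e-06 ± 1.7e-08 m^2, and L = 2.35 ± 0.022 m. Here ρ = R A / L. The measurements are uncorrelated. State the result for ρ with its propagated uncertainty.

(2.18 ± 0.0793) × 10^-5 Ω·m

For a monomial ρ ∝ R, A, L^-1, fractional errors add in quadrature:
  (1·δR/R)² = (1×0.0330)² = 0.00109;  (1·δA/A)² = (1×0.0121)² = 0.000145;  (-1·δL/L)² = (-1×0.00936)² = 8.76e-05
δρ/ρ = √(0.00132) = 0.0363
ρ = 2.18e-05 Ω·m, so δρ = 0.0363 × 2.18e-05 = 7.93e-07 Ω·m.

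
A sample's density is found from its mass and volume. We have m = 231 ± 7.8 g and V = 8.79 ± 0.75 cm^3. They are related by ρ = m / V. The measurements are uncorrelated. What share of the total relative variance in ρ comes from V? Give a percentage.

86.5%

(δρ/ρ)² = (1·δm/m)² + (-1·δV/V)²
  m term: (1×0.0338)² = 0.00114
  V term: (-1×0.0853)² = 0.00728
Total = 0.00842. Share from V = 0.00728/0.00842 = 0.865.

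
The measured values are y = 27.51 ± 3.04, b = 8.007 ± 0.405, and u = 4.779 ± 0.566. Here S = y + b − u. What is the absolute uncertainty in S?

3.12

Absolute uncertainties add in quadrature for a linear combination:
  (δy)² = 9.24;  (δb)² = 0.164;  (δu)² = 0.320
δS = √(9.73) = 3.12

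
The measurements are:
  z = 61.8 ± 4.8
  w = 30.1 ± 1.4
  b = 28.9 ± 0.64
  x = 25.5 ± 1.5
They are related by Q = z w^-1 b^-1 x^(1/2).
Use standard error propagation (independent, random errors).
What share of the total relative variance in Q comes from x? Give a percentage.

9.06%

(δQ/Q)² = (1·δz/z)² + (-1·δw/w)² + (-1·δb/b)² + (½·δx/x)²
  z term: (1×0.0777)² = 0.00603
  w term: (-1×0.0465)² = 0.00216
  b term: (-1×0.0221)² = 0.000490
  x term: (0.5×0.0588)² = 0.000865
Total = 0.00955. Share from x = 0.000865/0.00955 = 0.0906.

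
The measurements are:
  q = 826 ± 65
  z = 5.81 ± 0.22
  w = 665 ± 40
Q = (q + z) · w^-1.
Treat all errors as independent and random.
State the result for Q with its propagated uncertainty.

1.25 ± 0.123

Let u = q + z = 832. δu = √(δq² + δz²) = √(4220 + 0.0484) = 65.0, so δu/u = 0.0781.
Q is then a monomial in u, w:
δQ/Q = √((δu/u)² + (-1·δw/w)²) = √(0.00611 + 0.00362) = 0.0986
Q = 1.25, so δQ = 0.0986 × 1.25 = 0.123.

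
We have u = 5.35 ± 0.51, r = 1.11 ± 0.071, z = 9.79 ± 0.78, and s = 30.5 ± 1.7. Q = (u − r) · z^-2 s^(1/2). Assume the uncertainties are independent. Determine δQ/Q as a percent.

20.2%

Let w = u − r = 4.24. δw = √(δu² + δr²) = √(0.260 + 0.00504) = 0.515, so δw/w = 0.121.
Q is then a monomial in w, z, s:
δQ/Q = √((δw/w)² + (-2·δz/z)² + (½·δs/s)²) = √(0.0147 + 0.0254 + 0.000777) = 0.202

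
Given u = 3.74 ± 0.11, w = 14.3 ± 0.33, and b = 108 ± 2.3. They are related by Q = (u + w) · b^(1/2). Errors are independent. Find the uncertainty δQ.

4.13

Let h = u + w = 18.0. δh = √(δu² + δw²) = √(0.0121 + 0.109) = 0.348, so δh/h = 0.0193.
Q is then a monomial in h, b:
δQ/Q = √((δh/h)² + (½·δb/b)²) = √(0.000372 + 0.000113) = 0.0220
Q = 187, so δQ = 0.0220 × 187 = 4.13.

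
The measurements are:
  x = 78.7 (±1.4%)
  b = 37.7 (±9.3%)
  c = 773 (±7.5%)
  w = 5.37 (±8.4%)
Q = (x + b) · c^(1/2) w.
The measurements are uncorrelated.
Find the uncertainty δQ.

1690

Let u = x + b = 116. δu = √(δx² + δb²) = √(1.21 + 12.3) = 3.68, so δu/u = 0.0316.
Q is then a monomial in u, c, w:
δQ/Q = √((δu/u)² + (½·δc/c)² + (1·δw/w)²) = √(0.000997 + 0.00141 + 0.00706) = 0.0973
Q = 17400, so δQ = 0.0973 × 17400 = 1690.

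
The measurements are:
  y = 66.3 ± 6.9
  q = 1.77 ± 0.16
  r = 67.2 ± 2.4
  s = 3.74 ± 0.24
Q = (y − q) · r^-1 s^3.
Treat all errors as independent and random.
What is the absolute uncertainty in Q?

11.2

Let u = y − q = 64.5. δu = √(δy² + δq²) = √(47.6 + 0.0256) = 6.90, so δu/u = 0.107.
Q is then a monomial in u, r, s:
δQ/Q = √((δu/u)² + (-1·δr/r)² + (3·δs/s)²) = √(0.0114 + 0.00128 + 0.0371) = 0.223
Q = 50.2, so δQ = 0.223 × 50.2 = 11.2.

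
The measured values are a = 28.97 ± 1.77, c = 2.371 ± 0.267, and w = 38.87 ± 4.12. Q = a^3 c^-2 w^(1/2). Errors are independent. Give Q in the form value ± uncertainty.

26960 ± 7960

Each factor contributes (exponent × relative error)² to (δQ/Q)²:
  (3·δa/a)² = (3×0.0611)² = 0.0336;  (-2·δc/c)² = (-2×0.113)² = 0.0507;  (½·δw/w)² = (0.5×0.106)² = 0.00281
δQ/Q = √(0.0871) = 0.295
Q = 26960, so δQ = 0.295 × 26960 = 7960.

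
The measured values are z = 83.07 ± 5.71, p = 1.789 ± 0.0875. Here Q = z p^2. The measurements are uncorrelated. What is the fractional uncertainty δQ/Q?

0.120

For a monomial Q ∝ z, p^2, fractional errors add in quadrature:
  (1·δz/z)² = (1×0.0687)² = 0.00472;  (2·δp/p)² = (2×0.0489)² = 0.00957
δQ/Q = √(0.0143) = 0.120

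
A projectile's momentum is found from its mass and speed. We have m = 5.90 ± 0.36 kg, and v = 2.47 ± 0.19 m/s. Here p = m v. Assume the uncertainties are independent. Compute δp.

p is a product of powers, so relative uncertainties combine in quadrature:
  (1·δm/m)² = (1×0.0610)² = 0.00372;  (1·δv/v)² = (1×0.0769)² = 0.00592
δp/p = √(0.00964) = 0.0982
p = 14.6 kg·m/s, so δp = 0.0982 × 14.6 = 1.43 kg·m/s.

1.43 kg·m/s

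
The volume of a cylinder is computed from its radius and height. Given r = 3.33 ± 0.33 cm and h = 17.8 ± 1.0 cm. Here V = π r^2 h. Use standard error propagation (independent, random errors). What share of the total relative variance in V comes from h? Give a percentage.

(δV/V)² = (2·δr/r)² + (1·δh/h)²
  r term: (2×0.0991)² = 0.0393
  h term: (1×0.0562)² = 0.00316
Total = 0.0424. Share from h = 0.00316/0.0424 = 0.0744.

7.44%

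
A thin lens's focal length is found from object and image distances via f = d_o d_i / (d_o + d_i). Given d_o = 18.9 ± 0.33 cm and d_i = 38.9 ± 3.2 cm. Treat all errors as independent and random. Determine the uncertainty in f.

0.373 cm

∂f/∂d_o = (d_i/(d_o+d_i))² = 0.453;  ∂f/∂d_i = (d_o/(d_o+d_i))² = 0.107
δf = √((∂f/∂d_o · δd_o)² + (∂f/∂d_i · δd_i)²) = √(0.0223 + 0.117) = 0.373 cm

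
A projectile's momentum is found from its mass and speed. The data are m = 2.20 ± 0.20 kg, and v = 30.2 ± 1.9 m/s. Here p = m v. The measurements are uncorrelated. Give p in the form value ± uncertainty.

Products/powers → add relative errors in quadrature, weighted by exponent:
  (1·δm/m)² = (1×0.0909)² = 0.00826;  (1·δv/v)² = (1×0.0629)² = 0.00396
δp/p = √(0.0122) = 0.111
p = 66.4 kg·m/s, so δp = 0.111 × 66.4 = 7.35 kg·m/s.

66.4 ± 7.35 kg·m/s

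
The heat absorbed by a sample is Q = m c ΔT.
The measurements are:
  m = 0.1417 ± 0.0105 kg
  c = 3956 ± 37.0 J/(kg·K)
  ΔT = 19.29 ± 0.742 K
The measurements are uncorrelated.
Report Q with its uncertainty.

10810 ± 908 J

Since Q is a product/quotient, work with relative uncertainties:
  (1·δm/m)² = (1×0.0741)² = 0.00549;  (1·δc/c)² = (1×0.00935)² = 8.75e-05;  (1·δΔT/ΔT)² = (1×0.0385)² = 0.00148
δQ/Q = √(0.00706) = 0.0840
Q = 10810 J, so δQ = 0.0840 × 10810 = 908 J.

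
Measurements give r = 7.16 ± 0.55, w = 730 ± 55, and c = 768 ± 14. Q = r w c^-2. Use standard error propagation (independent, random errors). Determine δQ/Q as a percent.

11.4%

Relative error in a monomial: (δQ/Q)² = Σ (nᵢ · δxᵢ/xᵢ)².
  (1·δr/r)² = (1×0.0768)² = 0.00590;  (1·δw/w)² = (1×0.0753)² = 0.00568;  (-2·δc/c)² = (-2×0.0182)² = 0.00133
δQ/Q = √(0.0129) = 0.114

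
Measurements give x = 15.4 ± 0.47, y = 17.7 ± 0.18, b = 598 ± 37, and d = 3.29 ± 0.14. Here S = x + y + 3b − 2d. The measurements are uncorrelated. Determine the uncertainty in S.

Sums and differences: (δS)² = Σ (cᵢ δxᵢ)².
  (δx)² = 0.221;  (δy)² = 0.0324;  (3·δb)² = 12300;  (2·δd)² = 0.0784
δS = √(12300) = 111

111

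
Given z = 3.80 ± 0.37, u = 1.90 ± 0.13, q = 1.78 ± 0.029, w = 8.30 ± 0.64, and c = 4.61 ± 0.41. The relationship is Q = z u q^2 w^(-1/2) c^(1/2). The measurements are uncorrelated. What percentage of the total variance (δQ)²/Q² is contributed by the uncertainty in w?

7.95%

(δQ/Q)² = (1·δz/z)² + (1·δu/u)² + (2·δq/q)² + (−½·δw/w)² + (½·δc/c)²
  z term: (1×0.0974)² = 0.00948
  u term: (1×0.0684)² = 0.00468
  q term: (2×0.0163)² = 0.00106
  w term: (-0.5×0.0771)² = 0.00149
  c term: (0.5×0.0889)² = 0.00198
Total = 0.0187. Share from w = 0.00149/0.0187 = 0.0795.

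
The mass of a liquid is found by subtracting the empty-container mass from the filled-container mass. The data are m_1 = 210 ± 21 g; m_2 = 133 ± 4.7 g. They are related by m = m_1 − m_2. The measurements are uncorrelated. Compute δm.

For a sum/difference, combine absolute errors in quadrature:
  (δm_1)² = 441;  (δm_2)² = 22.1
δm = √(463) = 21.5 g

21.5 g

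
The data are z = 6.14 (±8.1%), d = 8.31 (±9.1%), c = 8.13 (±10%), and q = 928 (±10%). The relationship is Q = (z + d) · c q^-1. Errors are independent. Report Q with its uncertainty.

0.127 ± 0.0196

Let u = z + d = 14.4. δu = √(δz² + δd²) = √(0.247 + 0.572) = 0.905, so δu/u = 0.0626.
Q is then a monomial in u, c, q:
δQ/Q = √((δu/u)² + (1·δc/c)² + (-1·δq/q)²) = √(0.00392 + 0.0100 + 0.0100) = 0.155
Q = 0.127, so δQ = 0.155 × 0.127 = 0.0196.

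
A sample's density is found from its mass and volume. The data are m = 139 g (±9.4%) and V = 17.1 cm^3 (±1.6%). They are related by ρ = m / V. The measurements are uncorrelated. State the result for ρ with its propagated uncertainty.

Each factor contributes (exponent × relative error)² to (δρ/ρ)²:
  (1·δm/m)² = (1×0.0940)² = 0.00884;  (-1·δV/V)² = (-1×0.0160)² = 0.000256
δρ/ρ = √(0.00909) = 0.0954
ρ = 8.13 g/cm^3, so δρ = 0.0954 × 8.13 = 0.775 g/cm^3.

8.13 ± 0.775 g/cm^3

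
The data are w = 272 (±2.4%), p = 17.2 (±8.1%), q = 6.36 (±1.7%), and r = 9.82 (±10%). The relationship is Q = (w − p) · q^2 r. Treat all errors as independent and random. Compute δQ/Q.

0.109

Let u = w − p = 255. δu = √(δw² + δp²) = √(42.6 + 1.94) = 6.68, so δu/u = 0.0262.
Q is then a monomial in u, q, r:
δQ/Q = √((δu/u)² + (2·δq/q)² + (1·δr/r)²) = √(0.000686 + 0.00116 + 0.0100) = 0.109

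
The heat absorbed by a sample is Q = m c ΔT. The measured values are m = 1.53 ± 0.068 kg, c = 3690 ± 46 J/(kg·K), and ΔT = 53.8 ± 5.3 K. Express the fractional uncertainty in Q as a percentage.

10.9%

Each factor contributes (exponent × relative error)² to (δQ/Q)²:
  (1·δm/m)² = (1×0.0444)² = 0.00198;  (1·δc/c)² = (1×0.0125)² = 0.000155;  (1·δΔT/ΔT)² = (1×0.0985)² = 0.00970
δQ/Q = √(0.0118) = 0.109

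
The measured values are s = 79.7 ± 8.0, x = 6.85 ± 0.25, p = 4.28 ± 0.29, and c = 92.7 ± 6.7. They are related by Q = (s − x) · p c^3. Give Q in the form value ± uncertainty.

(2.48 ± 0.627) × 10^8

Let u = s − x = 72.9. δu = √(δs² + δx²) = √(64.0 + 0.0625) = 8.00, so δu/u = 0.110.
Q is then a monomial in u, p, c:
δQ/Q = √((δu/u)² + (1·δp/p)² + (3·δc/c)²) = √(0.0121 + 0.00459 + 0.0470) = 0.252
Q = 2.48e+08, so δQ = 0.252 × 2.48e+08 = 6.27e+07.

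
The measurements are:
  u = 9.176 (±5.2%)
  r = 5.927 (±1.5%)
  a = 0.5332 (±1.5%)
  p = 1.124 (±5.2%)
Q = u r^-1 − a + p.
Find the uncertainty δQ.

0.102

Let w = u·r^-1 = 1.548. δw/w = √((1·δu/u)² + (-1·δr/r)²) = √(0.00270 + 0.000225) = 0.0541, so δw = 0.0838.
Q = w − a + p: δQ = √(δw² + δa² + δp²) = √(0.00702 + 6.4e-05 + 0.00342) = 0.102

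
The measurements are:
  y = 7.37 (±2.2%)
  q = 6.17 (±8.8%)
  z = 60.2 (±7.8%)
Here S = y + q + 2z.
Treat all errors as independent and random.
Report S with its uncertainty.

Sums and differences: (δS)² = Σ (cᵢ δxᵢ)².
  (δy)² = 0.0263;  (δq)² = 0.295;  (2·δz)² = 88.2
δS = √(88.5) = 9.41
S = 134.

134 ± 9.41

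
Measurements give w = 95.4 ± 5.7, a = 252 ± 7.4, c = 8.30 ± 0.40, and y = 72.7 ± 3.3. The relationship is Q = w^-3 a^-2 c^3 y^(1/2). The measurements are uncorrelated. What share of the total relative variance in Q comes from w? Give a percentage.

(δQ/Q)² = (-3·δw/w)² + (-2·δa/a)² + (3·δc/c)² + (½·δy/y)²
  w term: (-3×0.0597)² = 0.0321
  a term: (-2×0.0294)² = 0.00345
  c term: (3×0.0482)² = 0.0209
  y term: (0.5×0.0454)² = 0.000515
Total = 0.0570. Share from w = 0.0321/0.0570 = 0.564.

56.4%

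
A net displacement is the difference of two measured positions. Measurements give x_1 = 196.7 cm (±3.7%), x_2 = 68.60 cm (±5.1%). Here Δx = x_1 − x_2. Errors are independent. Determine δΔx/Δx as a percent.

6.30%

Absolute uncertainties add in quadrature for a linear combination:
  (δx_1)² = 53.0;  (δx_2)² = 12.2
δΔx = √(65.2) = 8.08 cm
Δx = 128.1 cm, so δΔx/Δx = 8.08/128.1 = 0.0630.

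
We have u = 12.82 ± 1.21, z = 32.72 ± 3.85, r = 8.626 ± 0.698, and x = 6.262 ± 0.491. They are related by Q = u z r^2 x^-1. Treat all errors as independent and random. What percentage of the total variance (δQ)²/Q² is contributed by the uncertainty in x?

(δQ/Q)² = (1·δu/u)² + (1·δz/z)² + (2·δr/r)² + (-1·δx/x)²
  u term: (1×0.0944)² = 0.00891
  z term: (1×0.118)² = 0.0138
  r term: (2×0.0809)² = 0.0262
  x term: (-1×0.0784)² = 0.00615
Total = 0.0551. Share from x = 0.00615/0.0551 = 0.112.

11.2%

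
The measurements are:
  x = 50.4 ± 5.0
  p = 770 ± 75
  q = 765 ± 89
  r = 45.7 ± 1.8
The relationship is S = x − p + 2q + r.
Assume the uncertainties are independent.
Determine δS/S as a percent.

Each term contributes (cᵢ δxᵢ)² to (δS)²:
  (δx)² = 25.0;  (δp)² = 5620;  (2·δq)² = 31700;  (δr)² = 3.24
δS = √(37300) = 193
S = 856, so δS/S = 193/856 = 0.226.

22.6%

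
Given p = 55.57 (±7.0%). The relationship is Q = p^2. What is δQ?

Q ∝ p^2, so δQ/Q = |2| · δp/p = 2 × 0.0700 = 0.140.
Q = 3088, so δQ = 0.140 × 3088 = 432.

432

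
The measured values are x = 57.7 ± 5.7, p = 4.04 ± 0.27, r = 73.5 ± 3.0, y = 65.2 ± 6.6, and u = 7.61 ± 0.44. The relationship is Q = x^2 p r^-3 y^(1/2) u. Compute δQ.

0.528

Each factor contributes (exponent × relative error)² to (δQ/Q)²:
  (2·δx/x)² = (2×0.0988)² = 0.0390;  (1·δp/p)² = (1×0.0668)² = 0.00447;  (-3·δr/r)² = (-3×0.0408)² = 0.0150;  (½·δy/y)² = (0.5×0.101)² = 0.00256;  (1·δu/u)² = (1×0.0578)² = 0.00334
δQ/Q = √(0.0644) = 0.254
Q = 2.08, so δQ = 0.254 × 2.08 = 0.528.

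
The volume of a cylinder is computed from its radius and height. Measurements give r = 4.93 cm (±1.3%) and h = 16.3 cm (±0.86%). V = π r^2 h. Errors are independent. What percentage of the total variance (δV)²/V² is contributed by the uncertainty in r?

90.1%

(δV/V)² = (2·δr/r)² + (1·δh/h)²
  r term: (2×0.0130)² = 0.000676
  h term: (1×0.00860)² = 7.4e-05
Total = 0.000750. Share from r = 0.000676/0.000750 = 0.901.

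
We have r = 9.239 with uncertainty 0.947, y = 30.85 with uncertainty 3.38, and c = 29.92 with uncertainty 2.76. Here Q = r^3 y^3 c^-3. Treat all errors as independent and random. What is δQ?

Products/powers → add relative errors in quadrature, weighted by exponent:
  (3·δr/r)² = (3×0.103)² = 0.0946;  (3·δy/y)² = (3×0.110)² = 0.108;  (-3·δc/c)² = (-3×0.0922)² = 0.0766
δQ/Q = √(0.279) = 0.528
Q = 864.5, so δQ = 0.528 × 864.5 = 457.

457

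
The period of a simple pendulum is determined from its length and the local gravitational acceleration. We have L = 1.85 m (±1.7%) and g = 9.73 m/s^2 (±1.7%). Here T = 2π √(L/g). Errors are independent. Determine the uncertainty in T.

0.0329 s

Relative error in a monomial: (δT/T)² = Σ (nᵢ · δxᵢ/xᵢ)².
  (½·δL/L)² = (0.5×0.0170)² = 7.23e-05;  (−½·δg/g)² = (-0.5×0.0170)² = 7.23e-05
δT/T = √(0.000145) = 0.0120
T = 2.74 s, so δT = 0.0120 × 2.74 = 0.0329 s.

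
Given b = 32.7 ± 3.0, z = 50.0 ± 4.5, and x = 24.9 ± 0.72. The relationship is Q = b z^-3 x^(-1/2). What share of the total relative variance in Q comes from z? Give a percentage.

(δQ/Q)² = (1·δb/b)² + (-3·δz/z)² + (−½·δx/x)²
  b term: (1×0.0917)² = 0.00842
  z term: (-3×0.0900)² = 0.0729
  x term: (-0.5×0.0289)² = 0.000209
Total = 0.0815. Share from z = 0.0729/0.0815 = 0.894.

89.4%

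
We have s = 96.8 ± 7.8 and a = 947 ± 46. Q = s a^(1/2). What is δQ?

251

Products/powers → add relative errors in quadrature, weighted by exponent:
  (1·δs/s)² = (1×0.0806)² = 0.00649;  (½·δa/a)² = (0.5×0.0486)² = 0.000590
δQ/Q = √(0.00708) = 0.0842
Q = 2980, so δQ = 0.0842 × 2980 = 251.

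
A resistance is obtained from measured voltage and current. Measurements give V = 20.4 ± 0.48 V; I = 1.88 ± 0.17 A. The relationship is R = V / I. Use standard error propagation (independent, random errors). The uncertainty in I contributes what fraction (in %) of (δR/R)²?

93.7%

(δR/R)² = (1·δV/V)² + (-1·δI/I)²
  V term: (1×0.0235)² = 0.000554
  I term: (-1×0.0904)² = 0.00818
Total = 0.00873. Share from I = 0.00818/0.00873 = 0.937.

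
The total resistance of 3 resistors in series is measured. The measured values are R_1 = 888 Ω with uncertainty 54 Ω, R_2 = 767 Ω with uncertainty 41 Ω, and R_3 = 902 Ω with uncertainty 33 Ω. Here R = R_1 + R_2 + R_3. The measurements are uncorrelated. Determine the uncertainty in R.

For a sum/difference, combine absolute errors in quadrature:
  (δR_1)² = 2920;  (δR_2)² = 1680;  (δR_3)² = 1090
δR = √(5690) = 75.4 Ω

75.4 Ω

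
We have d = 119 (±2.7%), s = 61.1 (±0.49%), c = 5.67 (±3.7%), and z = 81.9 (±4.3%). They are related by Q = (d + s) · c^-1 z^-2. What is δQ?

Let u = d + s = 180. δu = √(δd² + δs²) = √(10.3 + 0.0896) = 3.23, so δu/u = 0.0179.
Q is then a monomial in u, c, z:
δQ/Q = √((δu/u)² + (-1·δc/c)² + (-2·δz/z)²) = √(0.000321 + 0.00137 + 0.00740) = 0.0953
Q = 0.00474, so δQ = 0.0953 × 0.00474 = 0.000451.

0.000451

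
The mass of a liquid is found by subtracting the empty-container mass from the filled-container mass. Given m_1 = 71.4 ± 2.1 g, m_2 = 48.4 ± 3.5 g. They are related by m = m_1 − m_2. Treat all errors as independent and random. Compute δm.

For a sum/difference, combine absolute errors in quadrature:
  (δm_1)² = 4.41;  (δm_2)² = 12.2
δm = √(16.7) = 4.08 g

4.08 g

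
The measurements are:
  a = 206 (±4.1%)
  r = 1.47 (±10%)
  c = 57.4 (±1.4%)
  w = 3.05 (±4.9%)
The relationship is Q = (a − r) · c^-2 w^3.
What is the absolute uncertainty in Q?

Let u = a − r = 205. δu = √(δa² + δr²) = √(71.3 + 0.0216) = 8.45, so δu/u = 0.0413.
Q is then a monomial in u, c, w:
δQ/Q = √((δu/u)² + (-2·δc/c)² + (3·δw/w)²) = √(0.00171 + 0.000784 + 0.0216) = 0.155
Q = 1.76, so δQ = 0.155 × 1.76 = 0.273.

0.273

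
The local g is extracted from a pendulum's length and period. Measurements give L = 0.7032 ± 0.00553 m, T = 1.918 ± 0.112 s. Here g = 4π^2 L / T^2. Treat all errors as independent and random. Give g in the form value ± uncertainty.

7.546 ± 0.883 m/s^2

Since g is a product/quotient, work with relative uncertainties:
  (1·δL/L)² = (1×0.00786)² = 6.18e-05;  (-2·δT/T)² = (-2×0.0584)² = 0.0136
δg/g = √(0.0137) = 0.117
g = 7.546 m/s^2, so δg = 0.117 × 7.546 = 0.883 m/s^2.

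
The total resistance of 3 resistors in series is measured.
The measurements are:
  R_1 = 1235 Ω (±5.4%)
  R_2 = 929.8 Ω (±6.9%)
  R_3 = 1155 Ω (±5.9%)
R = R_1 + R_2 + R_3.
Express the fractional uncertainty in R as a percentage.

3.46%

Absolute uncertainties add in quadrature for a linear combination:
  (δR_1)² = 4450;  (δR_2)² = 4120;  (δR_3)² = 4640
δR = √(13200) = 115 Ω
R = 3320 Ω, so δR/R = 115/3320 = 0.0346.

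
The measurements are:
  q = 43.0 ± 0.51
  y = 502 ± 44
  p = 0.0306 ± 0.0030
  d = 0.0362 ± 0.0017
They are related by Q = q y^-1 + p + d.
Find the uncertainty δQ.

0.00832

Let w = q·y^-1 = 0.0857. δw/w = √((1·δq/q)² + (-1·δy/y)²) = √(0.000141 + 0.00768) = 0.0884, so δw = 0.00758.
Q = w + p + d: δQ = √(δw² + δp² + δd²) = √(5.74e-05 + 9e-06 + 2.89e-06) = 0.00832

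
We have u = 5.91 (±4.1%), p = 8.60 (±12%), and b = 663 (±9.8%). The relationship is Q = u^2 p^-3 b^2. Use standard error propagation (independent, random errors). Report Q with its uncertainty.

For a monomial Q ∝ u^2, p^-3, b^2, fractional errors add in quadrature:
  (2·δu/u)² = (2×0.0410)² = 0.00672;  (-3·δp/p)² = (-3×0.120)² = 0.130;  (2·δb/b)² = (2×0.0980)² = 0.0384
δQ/Q = √(0.175) = 0.418
Q = 24100, so δQ = 0.418 × 24100 = 10100.

24100 ± 10100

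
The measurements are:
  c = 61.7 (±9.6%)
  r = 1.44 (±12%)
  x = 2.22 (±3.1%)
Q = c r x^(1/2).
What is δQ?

Each factor contributes (exponent × relative error)² to (δQ/Q)²:
  (1·δc/c)² = (1×0.0960)² = 0.00922;  (1·δr/r)² = (1×0.120)² = 0.0144;  (½·δx/x)² = (0.5×0.0310)² = 0.000240
δQ/Q = √(0.0239) = 0.154
Q = 132, so δQ = 0.154 × 132 = 20.4.

20.4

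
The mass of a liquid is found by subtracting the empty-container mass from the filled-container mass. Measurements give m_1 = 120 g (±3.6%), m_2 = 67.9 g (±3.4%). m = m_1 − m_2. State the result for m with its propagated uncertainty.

52.1 ± 4.90 g

m is a linear combination, so absolute uncertainties add in quadrature:
  (δm_1)² = 18.7;  (δm_2)² = 5.33
δm = √(24.0) = 4.90 g
m = 52.1 g.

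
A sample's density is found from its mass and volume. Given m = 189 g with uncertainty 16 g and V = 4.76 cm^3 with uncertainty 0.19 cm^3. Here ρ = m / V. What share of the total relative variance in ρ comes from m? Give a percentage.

81.8%

(δρ/ρ)² = (1·δm/m)² + (-1·δV/V)²
  m term: (1×0.0847)² = 0.00717
  V term: (-1×0.0399)² = 0.00159
Total = 0.00876. Share from m = 0.00717/0.00876 = 0.818.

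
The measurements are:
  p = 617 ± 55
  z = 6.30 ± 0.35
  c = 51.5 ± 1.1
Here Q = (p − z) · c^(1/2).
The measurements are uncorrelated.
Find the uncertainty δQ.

Let u = p − z = 611. δu = √(δp² + δz²) = √(3020 + 0.122) = 55.0, so δu/u = 0.0901.
Q is then a monomial in u, c:
δQ/Q = √((δu/u)² + (½·δc/c)²) = √(0.00811 + 0.000114) = 0.0907
Q = 4380, so δQ = 0.0907 × 4380 = 397.

397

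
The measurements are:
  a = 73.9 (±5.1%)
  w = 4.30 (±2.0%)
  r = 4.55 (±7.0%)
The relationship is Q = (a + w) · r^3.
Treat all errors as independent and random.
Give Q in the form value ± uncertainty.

7370 ± 1590

Let u = a + w = 78.2. δu = √(δa² + δw²) = √(14.2 + 0.00740) = 3.77, so δu/u = 0.0482.
Q is then a monomial in u, r:
δQ/Q = √((δu/u)² + (3·δr/r)²) = √(0.00232 + 0.0441) = 0.215
Q = 7370, so δQ = 0.215 × 7370 = 1590.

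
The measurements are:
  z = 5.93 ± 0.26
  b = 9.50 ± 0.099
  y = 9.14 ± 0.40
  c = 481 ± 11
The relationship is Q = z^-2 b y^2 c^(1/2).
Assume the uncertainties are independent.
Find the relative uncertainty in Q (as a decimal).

0.125

Since Q is a product/quotient, work with relative uncertainties:
  (-2·δz/z)² = (-2×0.0438)² = 0.00769;  (1·δb/b)² = (1×0.0104)² = 0.000109;  (2·δy/y)² = (2×0.0438)² = 0.00766;  (½·δc/c)² = (0.5×0.0229)² = 0.000131
δQ/Q = √(0.0156) = 0.125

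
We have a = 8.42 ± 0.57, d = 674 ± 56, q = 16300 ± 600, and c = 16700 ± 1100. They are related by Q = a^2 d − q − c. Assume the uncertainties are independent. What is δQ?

Let p = a^2·d = 47800. δp/p = √((2·δa/a)² + (1·δd/d)²) = √(0.0183 + 0.00690) = 0.159, so δp = 7590.
Q = p − q − c: δQ = √(δp² + δq² + δc²) = √(5.76e+07 + 3.6e+05 + 1.21e+06) = 7690

7690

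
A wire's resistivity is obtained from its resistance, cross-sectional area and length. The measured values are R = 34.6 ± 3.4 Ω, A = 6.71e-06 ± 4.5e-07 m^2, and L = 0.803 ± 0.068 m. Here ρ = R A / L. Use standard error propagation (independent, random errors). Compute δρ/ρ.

0.146

Each factor contributes (exponent × relative error)² to (δρ/ρ)²:
  (1·δR/R)² = (1×0.0983)² = 0.00966;  (1·δA/A)² = (1×0.0671)² = 0.00450;  (-1·δL/L)² = (-1×0.0847)² = 0.00717
δρ/ρ = √(0.0213) = 0.146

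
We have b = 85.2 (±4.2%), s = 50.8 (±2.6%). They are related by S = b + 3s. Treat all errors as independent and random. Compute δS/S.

0.0225

S is a linear combination, so absolute uncertainties add in quadrature:
  (δb)² = 12.8;  (3·δs)² = 15.7
δS = √(28.5) = 5.34
S = 238, so δS/S = 5.34/238 = 0.0225.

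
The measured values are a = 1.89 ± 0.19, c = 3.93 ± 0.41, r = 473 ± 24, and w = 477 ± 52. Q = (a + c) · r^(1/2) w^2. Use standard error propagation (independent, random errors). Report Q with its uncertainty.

Let u = a + c = 5.82. δu = √(δa² + δc²) = √(0.0361 + 0.168) = 0.452, so δu/u = 0.0776.
Q is then a monomial in u, r, w:
δQ/Q = √((δu/u)² + (½·δr/r)² + (2·δw/w)²) = √(0.00603 + 0.000644 + 0.0475) = 0.233
Q = 2.88e+07, so δQ = 0.233 × 2.88e+07 = 6.71e+06.

(2.88 ± 0.671) × 10^7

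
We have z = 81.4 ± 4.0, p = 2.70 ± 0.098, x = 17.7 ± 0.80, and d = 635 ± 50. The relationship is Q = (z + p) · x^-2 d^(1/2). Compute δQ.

Let u = z + p = 84.1. δu = √(δz² + δp²) = √(16.0 + 0.00960) = 4.00, so δu/u = 0.0476.
Q is then a monomial in u, x, d:
δQ/Q = √((δu/u)² + (-2·δx/x)² + (½·δd/d)²) = √(0.00226 + 0.00817 + 0.00155) = 0.109
Q = 6.76, so δQ = 0.109 × 6.76 = 0.741.

0.741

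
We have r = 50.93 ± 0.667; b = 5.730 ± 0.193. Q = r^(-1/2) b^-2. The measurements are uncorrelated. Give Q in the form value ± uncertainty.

0.004268 ± 0.000289

Relative error in a monomial: (δQ/Q)² = Σ (nᵢ · δxᵢ/xᵢ)².
  (−½·δr/r)² = (-0.5×0.0131)² = 4.29e-05;  (-2·δb/b)² = (-2×0.0337)² = 0.00454
δQ/Q = √(0.00458) = 0.0677
Q = 0.004268, so δQ = 0.0677 × 0.004268 = 0.000289.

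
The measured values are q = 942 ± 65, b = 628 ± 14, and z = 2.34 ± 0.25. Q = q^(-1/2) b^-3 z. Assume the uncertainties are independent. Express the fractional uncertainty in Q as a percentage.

Each factor contributes (exponent × relative error)² to (δQ/Q)²:
  (−½·δq/q)² = (-0.5×0.0690)² = 0.00119;  (-3·δb/b)² = (-3×0.0223)² = 0.00447;  (1·δz/z)² = (1×0.107)² = 0.0114
δQ/Q = √(0.0171) = 0.131

13.1%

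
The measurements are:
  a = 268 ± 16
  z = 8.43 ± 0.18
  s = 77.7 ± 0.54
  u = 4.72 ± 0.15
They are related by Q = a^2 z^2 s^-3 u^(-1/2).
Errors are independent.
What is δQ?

0.649

Products/powers → add relative errors in quadrature, weighted by exponent:
  (2·δa/a)² = (2×0.0597)² = 0.0143;  (2·δz/z)² = (2×0.0214)² = 0.00182;  (-3·δs/s)² = (-3×0.00695)² = 0.000435;  (−½·δu/u)² = (-0.5×0.0318)² = 0.000252
δQ/Q = √(0.0168) = 0.129
Q = 5.01, so δQ = 0.129 × 5.01 = 0.649.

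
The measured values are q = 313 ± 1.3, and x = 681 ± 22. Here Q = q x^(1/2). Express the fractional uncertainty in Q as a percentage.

1.67%

Relative error in a monomial: (δQ/Q)² = Σ (nᵢ · δxᵢ/xᵢ)².
  (1·δq/q)² = (1×0.00415)² = 1.73e-05;  (½·δx/x)² = (0.5×0.0323)² = 0.000261
δQ/Q = √(0.000278) = 0.0167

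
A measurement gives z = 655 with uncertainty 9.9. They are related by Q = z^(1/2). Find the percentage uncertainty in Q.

Q ∝ z^(1/2), so δQ/Q = |½| · δz/z = 0.5 × 0.0151 = 0.00756.

0.756%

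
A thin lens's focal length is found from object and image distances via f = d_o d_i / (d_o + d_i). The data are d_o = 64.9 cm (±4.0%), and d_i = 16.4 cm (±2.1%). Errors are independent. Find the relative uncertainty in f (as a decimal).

∂f/∂d_o = (d_i/(d_o+d_i))² = 0.0407;  ∂f/∂d_i = (d_o/(d_o+d_i))² = 0.637
δf = √((∂f/∂d_o · δd_o)² + (∂f/∂d_i · δd_i)²) = √(0.0112 + 0.0482) = 0.244 cm
f = 13.1 cm, so δf/f = 0.244/13.1 = 0.0186.

0.0186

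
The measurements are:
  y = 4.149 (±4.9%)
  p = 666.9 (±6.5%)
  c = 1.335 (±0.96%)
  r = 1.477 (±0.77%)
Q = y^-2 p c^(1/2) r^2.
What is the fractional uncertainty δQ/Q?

Each factor contributes (exponent × relative error)² to (δQ/Q)²:
  (-2·δy/y)² = (-2×0.0490)² = 0.00960;  (1·δp/p)² = (1×0.0650)² = 0.00423;  (½·δc/c)² = (0.5×0.00960)² = 2.3e-05;  (2·δr/r)² = (2×0.00770)² = 0.000237
δQ/Q = √(0.0141) = 0.119

0.119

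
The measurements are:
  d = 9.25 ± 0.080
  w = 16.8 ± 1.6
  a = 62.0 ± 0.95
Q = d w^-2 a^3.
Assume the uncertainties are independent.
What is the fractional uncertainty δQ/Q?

0.196

Since Q is a product/quotient, work with relative uncertainties:
  (1·δd/d)² = (1×0.00865)² = 7.48e-05;  (-2·δw/w)² = (-2×0.0952)² = 0.0363;  (3·δa/a)² = (3×0.0153)² = 0.00211
δQ/Q = √(0.0385) = 0.196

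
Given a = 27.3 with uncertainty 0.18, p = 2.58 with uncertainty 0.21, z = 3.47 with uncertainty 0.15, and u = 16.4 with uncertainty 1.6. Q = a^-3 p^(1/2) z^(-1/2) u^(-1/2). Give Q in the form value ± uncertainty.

(1.05 ± 0.0732) × 10^-5

Since Q is a product/quotient, work with relative uncertainties:
  (-3·δa/a)² = (-3×0.00659)² = 0.000391;  (½·δp/p)² = (0.5×0.0814)² = 0.00166;  (−½·δz/z)² = (-0.5×0.0432)² = 0.000467;  (−½·δu/u)² = (-0.5×0.0976)² = 0.00238
δQ/Q = √(0.00489) = 0.0700
Q = 1.05e-05, so δQ = 0.0700 × 1.05e-05 = 7.32e-07.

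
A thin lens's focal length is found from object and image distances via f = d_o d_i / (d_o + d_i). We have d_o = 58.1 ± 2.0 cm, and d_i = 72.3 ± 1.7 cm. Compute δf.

∂f/∂d_o = (d_i/(d_o+d_i))² = 0.307;  ∂f/∂d_i = (d_o/(d_o+d_i))² = 0.199
δf = √((∂f/∂d_o · δd_o)² + (∂f/∂d_i · δd_i)²) = √(0.378 + 0.114) = 0.701 cm

0.701 cm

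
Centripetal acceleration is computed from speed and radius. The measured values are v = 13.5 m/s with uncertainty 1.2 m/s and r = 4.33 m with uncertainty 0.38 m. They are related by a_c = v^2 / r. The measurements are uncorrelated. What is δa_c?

8.34 m/s^2

Products/powers → add relative errors in quadrature, weighted by exponent:
  (2·δv/v)² = (2×0.0889)² = 0.0316;  (-1·δr/r)² = (-1×0.0878)² = 0.00770
δa_c/a_c = √(0.0393) = 0.198
a_c = 42.1 m/s^2, so δa_c = 0.198 × 42.1 = 8.34 m/s^2.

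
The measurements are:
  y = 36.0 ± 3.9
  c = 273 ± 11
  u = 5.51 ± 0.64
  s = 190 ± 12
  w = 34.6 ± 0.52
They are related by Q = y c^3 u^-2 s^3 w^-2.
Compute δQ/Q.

Relative error in a monomial: (δQ/Q)² = Σ (nᵢ · δxᵢ/xᵢ)².
  (1·δy/y)² = (1×0.108)² = 0.0117;  (3·δc/c)² = (3×0.0403)² = 0.0146;  (-2·δu/u)² = (-2×0.116)² = 0.0540;  (3·δs/s)² = (3×0.0632)² = 0.0359;  (-2·δw/w)² = (-2×0.0150)² = 0.000903
δQ/Q = √(0.117) = 0.342

0.342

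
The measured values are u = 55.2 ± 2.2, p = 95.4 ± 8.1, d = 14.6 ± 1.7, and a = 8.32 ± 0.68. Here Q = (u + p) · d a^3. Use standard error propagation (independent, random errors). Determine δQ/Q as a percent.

27.7%

Let w = u + p = 151. δw = √(δu² + δp²) = √(4.84 + 65.6) = 8.39, so δw/w = 0.0557.
Q is then a monomial in w, d, a:
δQ/Q = √((δw/w)² + (1·δd/d)² + (3·δa/a)²) = √(0.00311 + 0.0136 + 0.0601) = 0.277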